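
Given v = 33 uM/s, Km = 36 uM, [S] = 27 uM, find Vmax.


Vmax = v * (Km + [S]) / [S]
Vmax = 33 * (36 + 27) / 27
Vmax = 77.0 uM/s

77.0 uM/s


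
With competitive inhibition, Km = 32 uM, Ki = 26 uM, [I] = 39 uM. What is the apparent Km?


Km_app = Km * (1 + [I]/Ki)
Km_app = 32 * (1 + 39/26)
Km_app = 80.0 uM

80.0 uM


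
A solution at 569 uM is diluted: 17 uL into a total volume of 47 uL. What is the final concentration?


C2 = C1 * V1 / V2
C2 = 569 * 17 / 47
C2 = 205.8085 uM

205.8085 uM


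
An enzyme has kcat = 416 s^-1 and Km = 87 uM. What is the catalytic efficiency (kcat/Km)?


Catalytic efficiency = kcat / Km
= 416 / 87
= 4.7816 uM^-1*s^-1

4.7816 uM^-1*s^-1


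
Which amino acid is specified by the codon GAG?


Standard genetic code lookup.
Codon GAG -> Glu

Glu


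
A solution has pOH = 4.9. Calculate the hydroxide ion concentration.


[OH-] = 10^(-pOH)
[OH-] = 10^(-4.9)
[OH-] = 1.259e-05 M

1.259e-05 M


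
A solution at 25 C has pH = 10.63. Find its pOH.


pOH = 14 - pH
pOH = 14 - 10.63
pOH = 3.37

3.37


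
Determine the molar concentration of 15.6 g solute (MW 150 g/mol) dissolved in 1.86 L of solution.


C = (mass / MW) / volume
C = (15.6 / 150) / 1.86
C = 0.0559 M

0.0559 M


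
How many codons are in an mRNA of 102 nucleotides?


codons = nucleotides / 3
codons = 102 / 3 = 34

34


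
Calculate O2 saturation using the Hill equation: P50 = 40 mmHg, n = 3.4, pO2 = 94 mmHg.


Y = pO2^n / (P50^n + pO2^n)
Y = 94^3.4 / (40^3.4 + 94^3.4)
Y = 94.81%

94.81%


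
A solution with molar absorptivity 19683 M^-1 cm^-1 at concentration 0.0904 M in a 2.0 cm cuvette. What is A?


A = epsilon * c * l
A = 19683 * 0.0904 * 2.0
A = 3558.6864

3558.6864


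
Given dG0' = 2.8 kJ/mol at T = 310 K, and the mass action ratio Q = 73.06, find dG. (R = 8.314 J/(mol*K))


dG = dG0' + RT * ln(Q) / 1000
dG = 2.8 + 8.314 * 310 * ln(73.06) / 1000
dG = 13.8601 kJ/mol

13.8601 kJ/mol


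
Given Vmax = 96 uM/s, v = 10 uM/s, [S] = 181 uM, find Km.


Km = [S] * (Vmax - v) / v
Km = 181 * (96 - 10) / 10
Km = 1556.6 uM

1556.6 uM


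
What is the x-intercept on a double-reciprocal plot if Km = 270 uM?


x-intercept = -1/Km
= -1/270
= -0.0037 1/uM

-0.0037 1/uM


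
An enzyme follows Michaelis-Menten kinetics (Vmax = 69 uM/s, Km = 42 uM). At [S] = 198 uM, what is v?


v = Vmax * [S] / (Km + [S])
v = 69 * 198 / (42 + 198)
v = 56.925 uM/s

56.925 uM/s


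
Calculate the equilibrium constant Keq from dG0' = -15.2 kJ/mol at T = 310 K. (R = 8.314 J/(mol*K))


Keq = exp(-dG0 * 1000 / (R * T))
Keq = exp(-(-15.2) * 1000 / (8.314 * 310))
Keq = 364.1454

364.1454


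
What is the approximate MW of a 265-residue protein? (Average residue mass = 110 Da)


MW = n_residues * 110 Da
MW = 265 * 110
MW = 29150 Da

29150 Da


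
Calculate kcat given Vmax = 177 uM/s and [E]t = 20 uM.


kcat = Vmax / [E]t
kcat = 177 / 20
kcat = 8.85 s^-1

8.85 s^-1


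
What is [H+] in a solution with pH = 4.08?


[H+] = 10^(-pH)
[H+] = 10^(-4.08)
[H+] = 8.318e-05 M

8.318e-05 M


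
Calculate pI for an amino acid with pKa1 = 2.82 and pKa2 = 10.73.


pI = (pKa1 + pKa2) / 2
pI = (2.82 + 10.73) / 2
pI = 6.775

6.775


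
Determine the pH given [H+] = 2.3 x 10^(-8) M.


pH = -log10([H+])
pH = -log10(2.3 x 10^(-8))
pH = 7.6383

7.6383


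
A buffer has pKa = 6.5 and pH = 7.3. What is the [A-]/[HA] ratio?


[A-]/[HA] = 10^(pH - pKa)
= 10^(7.3 - 6.5)
= 6.3096

6.3096


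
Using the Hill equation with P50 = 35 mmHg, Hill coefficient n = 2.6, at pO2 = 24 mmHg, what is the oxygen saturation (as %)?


Y = pO2^n / (P50^n + pO2^n)
Y = 24^2.6 / (35^2.6 + 24^2.6)
Y = 27.27%

27.27%


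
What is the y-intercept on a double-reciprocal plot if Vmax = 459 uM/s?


y-intercept = 1/Vmax
= 1/459
= 0.0022 s/uM

0.0022 s/uM


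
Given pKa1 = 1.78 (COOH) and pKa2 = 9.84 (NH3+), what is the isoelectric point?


pI = (pKa1 + pKa2) / 2
pI = (1.78 + 9.84) / 2
pI = 5.81

5.81


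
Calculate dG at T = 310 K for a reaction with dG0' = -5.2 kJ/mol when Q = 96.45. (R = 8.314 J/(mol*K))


dG = dG0' + RT * ln(Q) / 1000
dG = -5.2 + 8.314 * 310 * ln(96.45) / 1000
dG = 6.5759 kJ/mol

6.5759 kJ/mol


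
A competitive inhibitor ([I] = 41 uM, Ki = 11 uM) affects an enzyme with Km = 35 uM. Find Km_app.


Km_app = Km * (1 + [I]/Ki)
Km_app = 35 * (1 + 41/11)
Km_app = 165.4545 uM

165.4545 uM


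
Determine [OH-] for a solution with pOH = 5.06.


[OH-] = 10^(-pOH)
[OH-] = 10^(-5.06)
[OH-] = 8.710e-06 M

8.710e-06 M


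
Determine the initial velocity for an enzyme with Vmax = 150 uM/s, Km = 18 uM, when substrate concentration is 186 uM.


v = Vmax * [S] / (Km + [S])
v = 150 * 186 / (18 + 186)
v = 136.7647 uM/s

136.7647 uM/s


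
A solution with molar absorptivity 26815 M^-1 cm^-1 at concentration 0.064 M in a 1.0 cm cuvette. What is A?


A = epsilon * c * l
A = 26815 * 0.064 * 1.0
A = 1716.16

1716.16


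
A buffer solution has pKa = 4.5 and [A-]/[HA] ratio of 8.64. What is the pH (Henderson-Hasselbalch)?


pH = pKa + log10([A-]/[HA])
pH = 4.5 + log10(8.64)
pH = 5.4365

5.4365


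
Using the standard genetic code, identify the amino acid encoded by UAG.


Standard genetic code lookup.
Codon UAG -> Stop

Stop


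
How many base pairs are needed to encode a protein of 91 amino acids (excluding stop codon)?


Each amino acid = 1 codon = 3 bp
bp = 91 * 3 = 273 bp

273 bp


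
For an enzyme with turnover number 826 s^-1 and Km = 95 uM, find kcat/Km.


Catalytic efficiency = kcat / Km
= 826 / 95
= 8.6947 uM^-1*s^-1

8.6947 uM^-1*s^-1


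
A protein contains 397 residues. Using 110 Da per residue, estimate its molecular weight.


MW = n_residues * 110 Da
MW = 397 * 110
MW = 43670 Da

43670 Da


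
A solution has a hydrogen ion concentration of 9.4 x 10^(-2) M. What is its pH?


pH = -log10([H+])
pH = -log10(9.4 x 10^(-2))
pH = 1.0269

1.0269


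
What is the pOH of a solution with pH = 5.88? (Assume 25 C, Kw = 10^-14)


pOH = 14 - pH
pOH = 14 - 5.88
pOH = 8.12

8.12


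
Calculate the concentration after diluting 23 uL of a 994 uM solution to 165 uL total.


C2 = C1 * V1 / V2
C2 = 994 * 23 / 165
C2 = 138.5576 uM

138.5576 uM


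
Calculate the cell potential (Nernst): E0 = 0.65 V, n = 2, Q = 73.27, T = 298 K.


E = E0 - (RT/nF) * ln(Q)
E = 0.65 - (8.314 * 298 / (2 * 96485)) * ln(73.27)
E = 0.5949 V

0.5949 V


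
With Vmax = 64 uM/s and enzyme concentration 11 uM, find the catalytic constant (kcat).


kcat = Vmax / [E]t
kcat = 64 / 11
kcat = 5.8182 s^-1

5.8182 s^-1


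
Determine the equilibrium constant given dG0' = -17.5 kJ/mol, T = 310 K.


Keq = exp(-dG0 * 1000 / (R * T))
Keq = exp(-(-17.5) * 1000 / (8.314 * 310))
Keq = 888.8658

888.8658


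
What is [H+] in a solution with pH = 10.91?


[H+] = 10^(-pH)
[H+] = 10^(-10.91)
[H+] = 1.230e-11 M

1.230e-11 M


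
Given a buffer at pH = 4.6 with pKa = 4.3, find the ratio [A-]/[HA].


[A-]/[HA] = 10^(pH - pKa)
= 10^(4.6 - 4.3)
= 1.9953

1.9953


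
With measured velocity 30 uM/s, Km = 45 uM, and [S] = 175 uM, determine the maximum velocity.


Vmax = v * (Km + [S]) / [S]
Vmax = 30 * (45 + 175) / 175
Vmax = 37.7143 uM/s

37.7143 uM/s


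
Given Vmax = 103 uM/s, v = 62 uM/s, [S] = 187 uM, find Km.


Km = [S] * (Vmax - v) / v
Km = 187 * (103 - 62) / 62
Km = 123.6613 uM

123.6613 uM


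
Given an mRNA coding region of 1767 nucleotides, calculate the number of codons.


codons = nucleotides / 3
codons = 1767 / 3 = 589

589


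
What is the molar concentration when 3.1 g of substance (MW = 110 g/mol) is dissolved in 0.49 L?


C = (mass / MW) / volume
C = (3.1 / 110) / 0.49
C = 0.0575 M

0.0575 M


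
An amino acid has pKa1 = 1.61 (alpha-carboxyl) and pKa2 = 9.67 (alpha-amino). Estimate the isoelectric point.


pI = (pKa1 + pKa2) / 2
pI = (1.61 + 9.67) / 2
pI = 5.64

5.64


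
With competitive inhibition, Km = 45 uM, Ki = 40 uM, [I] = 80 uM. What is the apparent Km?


Km_app = Km * (1 + [I]/Ki)
Km_app = 45 * (1 + 80/40)
Km_app = 135.0 uM

135.0 uM


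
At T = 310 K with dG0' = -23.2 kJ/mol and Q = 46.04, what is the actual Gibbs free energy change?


dG = dG0' + RT * ln(Q) / 1000
dG = -23.2 + 8.314 * 310 * ln(46.04) / 1000
dG = -13.33 kJ/mol

-13.33 kJ/mol


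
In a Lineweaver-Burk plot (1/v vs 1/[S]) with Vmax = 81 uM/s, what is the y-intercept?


y-intercept = 1/Vmax
= 1/81
= 0.0123 s/uM

0.0123 s/uM


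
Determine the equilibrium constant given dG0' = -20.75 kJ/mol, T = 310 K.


Keq = exp(-dG0 * 1000 / (R * T))
Keq = exp(-(-20.75) * 1000 / (8.314 * 310))
Keq = 3136.7303

3136.7303


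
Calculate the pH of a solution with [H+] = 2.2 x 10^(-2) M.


pH = -log10([H+])
pH = -log10(2.2 x 10^(-2))
pH = 1.6576

1.6576


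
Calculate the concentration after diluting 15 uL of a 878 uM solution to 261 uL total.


C2 = C1 * V1 / V2
C2 = 878 * 15 / 261
C2 = 50.4598 uM

50.4598 uM


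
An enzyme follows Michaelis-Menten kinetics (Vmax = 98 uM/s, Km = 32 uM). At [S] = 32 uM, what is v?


v = Vmax * [S] / (Km + [S])
v = 98 * 32 / (32 + 32)
v = 49.0 uM/s

49.0 uM/s


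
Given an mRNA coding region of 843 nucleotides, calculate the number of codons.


codons = nucleotides / 3
codons = 843 / 3 = 281

281


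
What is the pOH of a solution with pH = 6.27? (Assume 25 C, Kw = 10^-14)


pOH = 14 - pH
pOH = 14 - 6.27
pOH = 7.73

7.73


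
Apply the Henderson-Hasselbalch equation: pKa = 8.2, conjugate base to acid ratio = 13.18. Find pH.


pH = pKa + log10([A-]/[HA])
pH = 8.2 + log10(13.18)
pH = 9.3199

9.3199


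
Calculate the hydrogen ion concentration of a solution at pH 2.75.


[H+] = 10^(-pH)
[H+] = 10^(-2.75)
[H+] = 0.0018 M

0.0018 M


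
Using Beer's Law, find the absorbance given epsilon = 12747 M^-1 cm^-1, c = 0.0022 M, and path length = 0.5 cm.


A = epsilon * c * l
A = 12747 * 0.0022 * 0.5
A = 14.0217

14.0217


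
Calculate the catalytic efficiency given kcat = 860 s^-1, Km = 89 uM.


Catalytic efficiency = kcat / Km
= 860 / 89
= 9.6629 uM^-1*s^-1

9.6629 uM^-1*s^-1


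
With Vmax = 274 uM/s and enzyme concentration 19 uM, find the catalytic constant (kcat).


kcat = Vmax / [E]t
kcat = 274 / 19
kcat = 14.4211 s^-1

14.4211 s^-1


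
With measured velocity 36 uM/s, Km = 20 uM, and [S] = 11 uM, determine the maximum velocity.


Vmax = v * (Km + [S]) / [S]
Vmax = 36 * (20 + 11) / 11
Vmax = 101.4545 uM/s

101.4545 uM/s


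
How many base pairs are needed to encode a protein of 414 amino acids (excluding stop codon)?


Each amino acid = 1 codon = 3 bp
bp = 414 * 3 = 1242 bp

1242 bp


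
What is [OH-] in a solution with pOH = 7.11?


[OH-] = 10^(-pOH)
[OH-] = 10^(-7.11)
[OH-] = 7.762e-08 M

7.762e-08 M


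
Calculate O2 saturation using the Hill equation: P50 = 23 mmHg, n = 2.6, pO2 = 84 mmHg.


Y = pO2^n / (P50^n + pO2^n)
Y = 84^2.6 / (23^2.6 + 84^2.6)
Y = 96.67%

96.67%


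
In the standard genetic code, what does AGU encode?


Standard genetic code lookup.
Codon AGU -> Ser

Ser


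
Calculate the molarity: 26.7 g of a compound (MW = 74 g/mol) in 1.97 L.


C = (mass / MW) / volume
C = (26.7 / 74) / 1.97
C = 0.1832 M

0.1832 M


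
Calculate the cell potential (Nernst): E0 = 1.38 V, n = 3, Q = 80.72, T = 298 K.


E = E0 - (RT/nF) * ln(Q)
E = 1.38 - (8.314 * 298 / (3 * 96485)) * ln(80.72)
E = 1.3424 V

1.3424 V


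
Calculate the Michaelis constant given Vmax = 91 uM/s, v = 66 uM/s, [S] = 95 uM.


Km = [S] * (Vmax - v) / v
Km = 95 * (91 - 66) / 66
Km = 35.9848 uM

35.9848 uM


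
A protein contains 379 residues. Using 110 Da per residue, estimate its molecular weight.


MW = n_residues * 110 Da
MW = 379 * 110
MW = 41690 Da

41690 Da


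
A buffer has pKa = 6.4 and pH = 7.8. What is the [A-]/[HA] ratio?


[A-]/[HA] = 10^(pH - pKa)
= 10^(7.8 - 6.4)
= 25.1189

25.1189


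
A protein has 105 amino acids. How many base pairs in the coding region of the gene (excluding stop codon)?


Each amino acid = 1 codon = 3 bp
bp = 105 * 3 = 315 bp

315 bp


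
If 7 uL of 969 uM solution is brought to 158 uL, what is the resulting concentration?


C2 = C1 * V1 / V2
C2 = 969 * 7 / 158
C2 = 42.9304 uM

42.9304 uM


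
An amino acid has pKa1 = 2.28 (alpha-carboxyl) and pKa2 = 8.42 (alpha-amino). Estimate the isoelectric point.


pI = (pKa1 + pKa2) / 2
pI = (2.28 + 8.42) / 2
pI = 5.35

5.35


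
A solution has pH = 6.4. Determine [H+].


[H+] = 10^(-pH)
[H+] = 10^(-6.4)
[H+] = 3.981e-07 M

3.981e-07 M


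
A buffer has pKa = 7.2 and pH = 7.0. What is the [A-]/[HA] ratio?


[A-]/[HA] = 10^(pH - pKa)
= 10^(7.0 - 7.2)
= 0.631

0.631


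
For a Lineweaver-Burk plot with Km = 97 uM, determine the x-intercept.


x-intercept = -1/Km
= -1/97
= -0.0103 1/uM

-0.0103 1/uM


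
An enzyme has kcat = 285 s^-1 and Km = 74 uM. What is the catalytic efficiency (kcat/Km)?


Catalytic efficiency = kcat / Km
= 285 / 74
= 3.8514 uM^-1*s^-1

3.8514 uM^-1*s^-1


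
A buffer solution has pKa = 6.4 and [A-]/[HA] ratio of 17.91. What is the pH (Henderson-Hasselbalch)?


pH = pKa + log10([A-]/[HA])
pH = 6.4 + log10(17.91)
pH = 7.6531

7.6531


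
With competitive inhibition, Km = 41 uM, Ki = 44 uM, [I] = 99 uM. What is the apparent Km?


Km_app = Km * (1 + [I]/Ki)
Km_app = 41 * (1 + 99/44)
Km_app = 133.25 uM

133.25 uM


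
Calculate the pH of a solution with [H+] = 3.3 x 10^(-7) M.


pH = -log10([H+])
pH = -log10(3.3 x 10^(-7))
pH = 6.4815

6.4815


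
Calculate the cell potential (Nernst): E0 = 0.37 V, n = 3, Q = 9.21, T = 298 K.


E = E0 - (RT/nF) * ln(Q)
E = 0.37 - (8.314 * 298 / (3 * 96485)) * ln(9.21)
E = 0.351 V

0.351 V


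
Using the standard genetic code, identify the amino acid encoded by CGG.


Standard genetic code lookup.
Codon CGG -> Arg

Arg


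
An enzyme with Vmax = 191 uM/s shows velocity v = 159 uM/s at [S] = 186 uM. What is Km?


Km = [S] * (Vmax - v) / v
Km = 186 * (191 - 159) / 159
Km = 37.434 uM

37.434 uM


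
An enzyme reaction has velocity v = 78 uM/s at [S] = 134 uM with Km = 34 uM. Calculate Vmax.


Vmax = v * (Km + [S]) / [S]
Vmax = 78 * (34 + 134) / 134
Vmax = 97.791 uM/s

97.791 uM/s


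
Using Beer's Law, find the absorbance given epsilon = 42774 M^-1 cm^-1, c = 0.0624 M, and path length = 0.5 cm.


A = epsilon * c * l
A = 42774 * 0.0624 * 0.5
A = 1334.5488

1334.5488


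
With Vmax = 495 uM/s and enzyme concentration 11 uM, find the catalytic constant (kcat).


kcat = Vmax / [E]t
kcat = 495 / 11
kcat = 45.0 s^-1

45.0 s^-1


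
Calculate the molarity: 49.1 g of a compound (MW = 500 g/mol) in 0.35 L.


C = (mass / MW) / volume
C = (49.1 / 500) / 0.35
C = 0.2806 M

0.2806 M


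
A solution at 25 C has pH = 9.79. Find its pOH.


pOH = 14 - pH
pOH = 14 - 9.79
pOH = 4.21

4.21


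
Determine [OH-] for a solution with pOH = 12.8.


[OH-] = 10^(-pOH)
[OH-] = 10^(-12.8)
[OH-] = 1.585e-13 M

1.585e-13 M


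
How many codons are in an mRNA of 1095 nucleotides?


codons = nucleotides / 3
codons = 1095 / 3 = 365

365


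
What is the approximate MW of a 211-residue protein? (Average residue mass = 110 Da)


MW = n_residues * 110 Da
MW = 211 * 110
MW = 23210 Da

23210 Da


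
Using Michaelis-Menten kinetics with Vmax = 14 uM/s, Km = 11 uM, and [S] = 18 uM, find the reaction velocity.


v = Vmax * [S] / (Km + [S])
v = 14 * 18 / (11 + 18)
v = 8.6897 uM/s

8.6897 uM/s


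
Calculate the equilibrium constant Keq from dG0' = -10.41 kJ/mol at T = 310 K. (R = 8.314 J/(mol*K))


Keq = exp(-dG0 * 1000 / (R * T))
Keq = exp(-(-10.41) * 1000 / (8.314 * 310))
Keq = 56.7723

56.7723


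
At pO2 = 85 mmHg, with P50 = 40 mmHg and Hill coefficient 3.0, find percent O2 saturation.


Y = pO2^n / (P50^n + pO2^n)
Y = 85^3.0 / (40^3.0 + 85^3.0)
Y = 90.56%

90.56%


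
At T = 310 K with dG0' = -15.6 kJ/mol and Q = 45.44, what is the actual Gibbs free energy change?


dG = dG0' + RT * ln(Q) / 1000
dG = -15.6 + 8.314 * 310 * ln(45.44) / 1000
dG = -5.7639 kJ/mol

-5.7639 kJ/mol


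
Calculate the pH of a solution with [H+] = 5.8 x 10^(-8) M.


pH = -log10([H+])
pH = -log10(5.8 x 10^(-8))
pH = 7.2366

7.2366


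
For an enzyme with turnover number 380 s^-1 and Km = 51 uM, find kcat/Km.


Catalytic efficiency = kcat / Km
= 380 / 51
= 7.451 uM^-1*s^-1

7.451 uM^-1*s^-1


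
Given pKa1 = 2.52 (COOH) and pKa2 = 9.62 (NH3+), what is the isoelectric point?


pI = (pKa1 + pKa2) / 2
pI = (2.52 + 9.62) / 2
pI = 6.07

6.07


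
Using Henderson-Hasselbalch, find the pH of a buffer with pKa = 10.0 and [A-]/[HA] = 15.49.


pH = pKa + log10([A-]/[HA])
pH = 10.0 + log10(15.49)
pH = 11.1901

11.1901


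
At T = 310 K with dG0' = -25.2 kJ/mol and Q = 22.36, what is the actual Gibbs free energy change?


dG = dG0' + RT * ln(Q) / 1000
dG = -25.2 + 8.314 * 310 * ln(22.36) / 1000
dG = -17.1915 kJ/mol

-17.1915 kJ/mol


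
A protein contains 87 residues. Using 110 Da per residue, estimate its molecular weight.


MW = n_residues * 110 Da
MW = 87 * 110
MW = 9570 Da

9570 Da


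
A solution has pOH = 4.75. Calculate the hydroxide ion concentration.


[OH-] = 10^(-pOH)
[OH-] = 10^(-4.75)
[OH-] = 1.778e-05 M

1.778e-05 M


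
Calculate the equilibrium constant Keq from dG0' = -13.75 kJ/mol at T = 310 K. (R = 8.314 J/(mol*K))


Keq = exp(-dG0 * 1000 / (R * T))
Keq = exp(-(-13.75) * 1000 / (8.314 * 310))
Keq = 207.464

207.464


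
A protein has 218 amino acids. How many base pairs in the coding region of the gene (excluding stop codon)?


Each amino acid = 1 codon = 3 bp
bp = 218 * 3 = 654 bp

654 bp


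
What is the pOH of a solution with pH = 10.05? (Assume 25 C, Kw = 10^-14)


pOH = 14 - pH
pOH = 14 - 10.05
pOH = 3.95

3.95


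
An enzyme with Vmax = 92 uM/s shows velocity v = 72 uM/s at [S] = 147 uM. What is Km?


Km = [S] * (Vmax - v) / v
Km = 147 * (92 - 72) / 72
Km = 40.8333 uM

40.8333 uM


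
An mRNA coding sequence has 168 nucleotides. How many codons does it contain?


codons = nucleotides / 3
codons = 168 / 3 = 56

56


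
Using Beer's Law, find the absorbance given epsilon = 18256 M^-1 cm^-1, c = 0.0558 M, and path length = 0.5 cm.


A = epsilon * c * l
A = 18256 * 0.0558 * 0.5
A = 509.3424

509.3424


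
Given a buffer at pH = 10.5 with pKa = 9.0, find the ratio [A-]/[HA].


[A-]/[HA] = 10^(pH - pKa)
= 10^(10.5 - 9.0)
= 31.6228

31.6228


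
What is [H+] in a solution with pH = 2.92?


[H+] = 10^(-pH)
[H+] = 10^(-2.92)
[H+] = 0.0012 M

0.0012 M


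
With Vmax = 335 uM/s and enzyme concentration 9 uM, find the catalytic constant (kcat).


kcat = Vmax / [E]t
kcat = 335 / 9
kcat = 37.2222 s^-1

37.2222 s^-1


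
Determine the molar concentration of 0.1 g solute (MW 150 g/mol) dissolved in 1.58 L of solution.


C = (mass / MW) / volume
C = (0.1 / 150) / 1.58
C = 4.219e-04 M

4.219e-04 M


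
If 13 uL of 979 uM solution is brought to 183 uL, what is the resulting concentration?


C2 = C1 * V1 / V2
C2 = 979 * 13 / 183
C2 = 69.5464 uM

69.5464 uM


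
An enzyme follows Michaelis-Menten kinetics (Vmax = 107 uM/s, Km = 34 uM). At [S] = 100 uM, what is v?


v = Vmax * [S] / (Km + [S])
v = 107 * 100 / (34 + 100)
v = 79.8507 uM/s

79.8507 uM/s


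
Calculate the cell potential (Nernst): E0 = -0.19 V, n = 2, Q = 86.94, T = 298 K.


E = E0 - (RT/nF) * ln(Q)
E = -0.19 - (8.314 * 298 / (2 * 96485)) * ln(86.94)
E = -0.2473 V

-0.2473 V


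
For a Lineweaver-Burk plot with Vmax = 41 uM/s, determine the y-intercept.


y-intercept = 1/Vmax
= 1/41
= 0.0244 s/uM

0.0244 s/uM


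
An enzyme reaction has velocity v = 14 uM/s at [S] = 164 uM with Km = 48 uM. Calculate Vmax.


Vmax = v * (Km + [S]) / [S]
Vmax = 14 * (48 + 164) / 164
Vmax = 18.0976 uM/s

18.0976 uM/s


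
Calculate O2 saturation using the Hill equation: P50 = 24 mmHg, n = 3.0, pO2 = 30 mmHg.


Y = pO2^n / (P50^n + pO2^n)
Y = 30^3.0 / (24^3.0 + 30^3.0)
Y = 66.14%

66.14%


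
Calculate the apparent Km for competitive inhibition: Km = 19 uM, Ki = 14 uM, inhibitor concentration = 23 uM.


Km_app = Km * (1 + [I]/Ki)
Km_app = 19 * (1 + 23/14)
Km_app = 50.2143 uM

50.2143 uM


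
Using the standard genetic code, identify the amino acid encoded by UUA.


Standard genetic code lookup.
Codon UUA -> Leu

Leu


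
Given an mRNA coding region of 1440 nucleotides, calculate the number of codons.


codons = nucleotides / 3
codons = 1440 / 3 = 480

480


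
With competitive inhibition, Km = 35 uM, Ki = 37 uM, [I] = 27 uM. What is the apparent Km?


Km_app = Km * (1 + [I]/Ki)
Km_app = 35 * (1 + 27/37)
Km_app = 60.5405 uM

60.5405 uM


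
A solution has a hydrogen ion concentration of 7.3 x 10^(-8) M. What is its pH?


pH = -log10([H+])
pH = -log10(7.3 x 10^(-8))
pH = 7.1367

7.1367


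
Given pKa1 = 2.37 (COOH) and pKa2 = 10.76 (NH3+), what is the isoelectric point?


pI = (pKa1 + pKa2) / 2
pI = (2.37 + 10.76) / 2
pI = 6.565

6.565


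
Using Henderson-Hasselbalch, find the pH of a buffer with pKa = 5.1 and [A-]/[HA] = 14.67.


pH = pKa + log10([A-]/[HA])
pH = 5.1 + log10(14.67)
pH = 6.2664

6.2664


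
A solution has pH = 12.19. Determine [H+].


[H+] = 10^(-pH)
[H+] = 10^(-12.19)
[H+] = 6.457e-13 M

6.457e-13 M


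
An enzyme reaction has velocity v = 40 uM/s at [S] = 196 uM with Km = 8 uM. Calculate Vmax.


Vmax = v * (Km + [S]) / [S]
Vmax = 40 * (8 + 196) / 196
Vmax = 41.6327 uM/s

41.6327 uM/s


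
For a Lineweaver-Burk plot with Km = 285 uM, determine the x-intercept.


x-intercept = -1/Km
= -1/285
= -0.0035 1/uM

-0.0035 1/uM


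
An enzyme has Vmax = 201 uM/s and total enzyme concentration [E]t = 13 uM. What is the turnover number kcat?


kcat = Vmax / [E]t
kcat = 201 / 13
kcat = 15.4615 s^-1

15.4615 s^-1


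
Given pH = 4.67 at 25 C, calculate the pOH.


pOH = 14 - pH
pOH = 14 - 4.67
pOH = 9.33

9.33


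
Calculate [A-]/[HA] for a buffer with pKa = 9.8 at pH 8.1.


[A-]/[HA] = 10^(pH - pKa)
= 10^(8.1 - 9.8)
= 0.02

0.02


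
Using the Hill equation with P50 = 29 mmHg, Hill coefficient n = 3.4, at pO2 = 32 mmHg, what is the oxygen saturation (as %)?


Y = pO2^n / (P50^n + pO2^n)
Y = 32^3.4 / (29^3.4 + 32^3.4)
Y = 58.29%

58.29%


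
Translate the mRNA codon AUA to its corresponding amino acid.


Standard genetic code lookup.
Codon AUA -> Ile

Ile


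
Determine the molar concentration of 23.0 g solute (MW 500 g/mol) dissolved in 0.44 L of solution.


C = (mass / MW) / volume
C = (23.0 / 500) / 0.44
C = 0.1045 M

0.1045 M


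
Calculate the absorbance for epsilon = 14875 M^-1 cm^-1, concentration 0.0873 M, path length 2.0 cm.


A = epsilon * c * l
A = 14875 * 0.0873 * 2.0
A = 2597.175

2597.175


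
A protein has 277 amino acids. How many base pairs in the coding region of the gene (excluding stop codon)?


Each amino acid = 1 codon = 3 bp
bp = 277 * 3 = 831 bp

831 bp


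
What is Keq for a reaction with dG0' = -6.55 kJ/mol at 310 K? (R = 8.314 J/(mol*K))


Keq = exp(-dG0 * 1000 / (R * T))
Keq = exp(-(-6.55) * 1000 / (8.314 * 310))
Keq = 12.6972

12.6972


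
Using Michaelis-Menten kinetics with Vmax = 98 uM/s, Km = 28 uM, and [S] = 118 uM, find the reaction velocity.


v = Vmax * [S] / (Km + [S])
v = 98 * 118 / (28 + 118)
v = 79.2055 uM/s

79.2055 uM/s


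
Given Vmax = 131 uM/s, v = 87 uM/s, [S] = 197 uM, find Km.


Km = [S] * (Vmax - v) / v
Km = 197 * (131 - 87) / 87
Km = 99.6322 uM

99.6322 uM


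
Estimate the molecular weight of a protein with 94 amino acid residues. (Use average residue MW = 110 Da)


MW = n_residues * 110 Da
MW = 94 * 110
MW = 10340 Da

10340 Da


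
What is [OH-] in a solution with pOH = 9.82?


[OH-] = 10^(-pOH)
[OH-] = 10^(-9.82)
[OH-] = 1.514e-10 M

1.514e-10 M


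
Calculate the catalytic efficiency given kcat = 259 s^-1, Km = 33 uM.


Catalytic efficiency = kcat / Km
= 259 / 33
= 7.8485 uM^-1*s^-1

7.8485 uM^-1*s^-1


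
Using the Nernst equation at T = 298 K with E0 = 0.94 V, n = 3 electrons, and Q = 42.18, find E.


E = E0 - (RT/nF) * ln(Q)
E = 0.94 - (8.314 * 298 / (3 * 96485)) * ln(42.18)
E = 0.908 V

0.908 V


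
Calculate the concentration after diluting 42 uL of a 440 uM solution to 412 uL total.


C2 = C1 * V1 / V2
C2 = 440 * 42 / 412
C2 = 44.8544 uM

44.8544 uM


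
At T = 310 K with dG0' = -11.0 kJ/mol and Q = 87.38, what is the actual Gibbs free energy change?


dG = dG0' + RT * ln(Q) / 1000
dG = -11.0 + 8.314 * 310 * ln(87.38) / 1000
dG = 0.5214 kJ/mol

0.5214 kJ/mol


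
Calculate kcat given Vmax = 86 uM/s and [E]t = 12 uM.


kcat = Vmax / [E]t
kcat = 86 / 12
kcat = 7.1667 s^-1

7.1667 s^-1


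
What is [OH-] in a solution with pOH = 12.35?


[OH-] = 10^(-pOH)
[OH-] = 10^(-12.35)
[OH-] = 4.467e-13 M

4.467e-13 M


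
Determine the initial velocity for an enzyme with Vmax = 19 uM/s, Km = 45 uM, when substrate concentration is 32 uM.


v = Vmax * [S] / (Km + [S])
v = 19 * 32 / (45 + 32)
v = 7.8961 uM/s

7.8961 uM/s


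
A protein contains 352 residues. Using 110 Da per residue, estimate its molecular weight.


MW = n_residues * 110 Da
MW = 352 * 110
MW = 38720 Da

38720 Da


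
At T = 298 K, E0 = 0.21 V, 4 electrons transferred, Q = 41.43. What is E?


E = E0 - (RT/nF) * ln(Q)
E = 0.21 - (8.314 * 298 / (4 * 96485)) * ln(41.43)
E = 0.1861 V

0.1861 V


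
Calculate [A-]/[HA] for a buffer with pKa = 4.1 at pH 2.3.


[A-]/[HA] = 10^(pH - pKa)
= 10^(2.3 - 4.1)
= 0.0158

0.0158


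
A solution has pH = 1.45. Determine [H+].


[H+] = 10^(-pH)
[H+] = 10^(-1.45)
[H+] = 0.0355 M

0.0355 M


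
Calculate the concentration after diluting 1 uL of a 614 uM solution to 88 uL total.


C2 = C1 * V1 / V2
C2 = 614 * 1 / 88
C2 = 6.9773 uM

6.9773 uM


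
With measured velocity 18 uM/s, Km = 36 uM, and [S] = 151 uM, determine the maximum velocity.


Vmax = v * (Km + [S]) / [S]
Vmax = 18 * (36 + 151) / 151
Vmax = 22.2914 uM/s

22.2914 uM/s


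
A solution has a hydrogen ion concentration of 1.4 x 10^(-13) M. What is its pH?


pH = -log10([H+])
pH = -log10(1.4 x 10^(-13))
pH = 12.8539

12.8539


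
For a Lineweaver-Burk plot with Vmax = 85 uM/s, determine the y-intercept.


y-intercept = 1/Vmax
= 1/85
= 0.0118 s/uM

0.0118 s/uM


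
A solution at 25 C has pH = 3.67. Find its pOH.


pOH = 14 - pH
pOH = 14 - 3.67
pOH = 10.33

10.33


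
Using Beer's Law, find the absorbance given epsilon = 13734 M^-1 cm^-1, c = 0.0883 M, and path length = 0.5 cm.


A = epsilon * c * l
A = 13734 * 0.0883 * 0.5
A = 606.3561

606.3561


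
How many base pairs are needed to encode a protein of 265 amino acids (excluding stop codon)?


Each amino acid = 1 codon = 3 bp
bp = 265 * 3 = 795 bp

795 bp


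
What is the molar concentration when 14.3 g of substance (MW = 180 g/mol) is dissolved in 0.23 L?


C = (mass / MW) / volume
C = (14.3 / 180) / 0.23
C = 0.3454 M

0.3454 M


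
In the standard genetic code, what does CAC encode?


Standard genetic code lookup.
Codon CAC -> His

His


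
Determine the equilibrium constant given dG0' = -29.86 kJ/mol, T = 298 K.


Keq = exp(-dG0 * 1000 / (R * T))
Keq = exp(-(-29.86) * 1000 / (8.314 * 298))
Keq = 171462.8659

171462.8659


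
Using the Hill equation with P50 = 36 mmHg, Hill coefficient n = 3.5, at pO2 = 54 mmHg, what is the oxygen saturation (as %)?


Y = pO2^n / (P50^n + pO2^n)
Y = 54^3.5 / (36^3.5 + 54^3.5)
Y = 80.52%

80.52%


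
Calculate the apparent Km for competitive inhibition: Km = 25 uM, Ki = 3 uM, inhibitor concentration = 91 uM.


Km_app = Km * (1 + [I]/Ki)
Km_app = 25 * (1 + 91/3)
Km_app = 783.3333 uM

783.3333 uM


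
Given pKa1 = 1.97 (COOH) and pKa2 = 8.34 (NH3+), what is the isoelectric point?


pI = (pKa1 + pKa2) / 2
pI = (1.97 + 8.34) / 2
pI = 5.155

5.155


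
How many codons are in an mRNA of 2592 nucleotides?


codons = nucleotides / 3
codons = 2592 / 3 = 864

864


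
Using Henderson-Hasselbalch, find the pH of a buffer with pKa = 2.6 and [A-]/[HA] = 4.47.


pH = pKa + log10([A-]/[HA])
pH = 2.6 + log10(4.47)
pH = 3.2503

3.2503


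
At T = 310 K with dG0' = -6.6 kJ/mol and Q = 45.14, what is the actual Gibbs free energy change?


dG = dG0' + RT * ln(Q) / 1000
dG = -6.6 + 8.314 * 310 * ln(45.14) / 1000
dG = 3.2191 kJ/mol

3.2191 kJ/mol


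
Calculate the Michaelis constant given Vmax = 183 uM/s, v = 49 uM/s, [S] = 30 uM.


Km = [S] * (Vmax - v) / v
Km = 30 * (183 - 49) / 49
Km = 82.0408 uM

82.0408 uM


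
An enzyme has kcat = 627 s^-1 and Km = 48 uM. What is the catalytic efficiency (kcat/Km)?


Catalytic efficiency = kcat / Km
= 627 / 48
= 13.0625 uM^-1*s^-1

13.0625 uM^-1*s^-1


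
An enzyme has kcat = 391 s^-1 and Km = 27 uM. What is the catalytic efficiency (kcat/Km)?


Catalytic efficiency = kcat / Km
= 391 / 27
= 14.4815 uM^-1*s^-1

14.4815 uM^-1*s^-1


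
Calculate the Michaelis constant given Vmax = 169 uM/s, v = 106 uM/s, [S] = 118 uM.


Km = [S] * (Vmax - v) / v
Km = 118 * (169 - 106) / 106
Km = 70.1321 uM

70.1321 uM


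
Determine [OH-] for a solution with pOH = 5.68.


[OH-] = 10^(-pOH)
[OH-] = 10^(-5.68)
[OH-] = 2.089e-06 M

2.089e-06 M


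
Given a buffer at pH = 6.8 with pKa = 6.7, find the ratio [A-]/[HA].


[A-]/[HA] = 10^(pH - pKa)
= 10^(6.8 - 6.7)
= 1.2589

1.2589


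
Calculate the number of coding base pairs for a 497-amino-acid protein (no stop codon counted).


Each amino acid = 1 codon = 3 bp
bp = 497 * 3 = 1491 bp

1491 bp


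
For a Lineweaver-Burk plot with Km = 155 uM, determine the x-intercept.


x-intercept = -1/Km
= -1/155
= -0.0065 1/uM

-0.0065 1/uM


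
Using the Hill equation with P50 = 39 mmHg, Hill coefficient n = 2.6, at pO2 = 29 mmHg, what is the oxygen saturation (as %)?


Y = pO2^n / (P50^n + pO2^n)
Y = 29^2.6 / (39^2.6 + 29^2.6)
Y = 31.64%

31.64%


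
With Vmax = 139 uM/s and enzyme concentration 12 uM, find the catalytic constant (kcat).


kcat = Vmax / [E]t
kcat = 139 / 12
kcat = 11.5833 s^-1

11.5833 s^-1


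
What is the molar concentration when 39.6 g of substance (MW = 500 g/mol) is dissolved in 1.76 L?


C = (mass / MW) / volume
C = (39.6 / 500) / 1.76
C = 0.045 M

0.045 M


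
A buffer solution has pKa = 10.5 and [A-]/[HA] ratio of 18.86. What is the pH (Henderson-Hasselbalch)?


pH = pKa + log10([A-]/[HA])
pH = 10.5 + log10(18.86)
pH = 11.7755

11.7755


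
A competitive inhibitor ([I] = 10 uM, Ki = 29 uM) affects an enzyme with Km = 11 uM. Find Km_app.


Km_app = Km * (1 + [I]/Ki)
Km_app = 11 * (1 + 10/29)
Km_app = 14.7931 uM

14.7931 uM


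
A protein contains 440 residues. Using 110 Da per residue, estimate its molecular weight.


MW = n_residues * 110 Da
MW = 440 * 110
MW = 48400 Da

48400 Da


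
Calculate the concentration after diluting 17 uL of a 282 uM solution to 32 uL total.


C2 = C1 * V1 / V2
C2 = 282 * 17 / 32
C2 = 149.8125 uM

149.8125 uM


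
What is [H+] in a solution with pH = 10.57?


[H+] = 10^(-pH)
[H+] = 10^(-10.57)
[H+] = 2.692e-11 M

2.692e-11 M


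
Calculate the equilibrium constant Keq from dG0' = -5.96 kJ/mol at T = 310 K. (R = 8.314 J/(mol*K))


Keq = exp(-dG0 * 1000 / (R * T))
Keq = exp(-(-5.96) * 1000 / (8.314 * 310))
Keq = 10.0993

10.0993


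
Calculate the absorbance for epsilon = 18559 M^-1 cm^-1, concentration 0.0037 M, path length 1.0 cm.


A = epsilon * c * l
A = 18559 * 0.0037 * 1.0
A = 68.6683

68.6683


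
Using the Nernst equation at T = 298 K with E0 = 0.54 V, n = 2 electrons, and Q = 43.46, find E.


E = E0 - (RT/nF) * ln(Q)
E = 0.54 - (8.314 * 298 / (2 * 96485)) * ln(43.46)
E = 0.4916 V

0.4916 V


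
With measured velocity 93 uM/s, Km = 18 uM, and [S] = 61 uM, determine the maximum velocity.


Vmax = v * (Km + [S]) / [S]
Vmax = 93 * (18 + 61) / 61
Vmax = 120.4426 uM/s

120.4426 uM/s


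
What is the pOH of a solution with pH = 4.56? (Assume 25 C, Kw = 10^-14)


pOH = 14 - pH
pOH = 14 - 4.56
pOH = 9.44

9.44


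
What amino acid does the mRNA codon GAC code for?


Standard genetic code lookup.
Codon GAC -> Asp

Asp


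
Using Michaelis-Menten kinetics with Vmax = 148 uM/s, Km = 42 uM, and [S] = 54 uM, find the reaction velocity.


v = Vmax * [S] / (Km + [S])
v = 148 * 54 / (42 + 54)
v = 83.25 uM/s

83.25 uM/s


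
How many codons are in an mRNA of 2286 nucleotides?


codons = nucleotides / 3
codons = 2286 / 3 = 762

762


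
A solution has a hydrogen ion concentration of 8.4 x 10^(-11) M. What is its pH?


pH = -log10([H+])
pH = -log10(8.4 x 10^(-11))
pH = 10.0757

10.0757


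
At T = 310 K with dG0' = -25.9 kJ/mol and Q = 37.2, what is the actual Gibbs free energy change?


dG = dG0' + RT * ln(Q) / 1000
dG = -25.9 + 8.314 * 310 * ln(37.2) / 1000
dG = -16.5795 kJ/mol

-16.5795 kJ/mol


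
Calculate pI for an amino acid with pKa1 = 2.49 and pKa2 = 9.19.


pI = (pKa1 + pKa2) / 2
pI = (2.49 + 9.19) / 2
pI = 5.84

5.84


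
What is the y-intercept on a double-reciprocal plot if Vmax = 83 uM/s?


y-intercept = 1/Vmax
= 1/83
= 0.012 s/uM

0.012 s/uM


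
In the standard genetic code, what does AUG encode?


Standard genetic code lookup.
Codon AUG -> Met (start)

Met (start)


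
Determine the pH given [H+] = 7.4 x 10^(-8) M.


pH = -log10([H+])
pH = -log10(7.4 x 10^(-8))
pH = 7.1308

7.1308


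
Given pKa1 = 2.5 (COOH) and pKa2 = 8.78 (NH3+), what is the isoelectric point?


pI = (pKa1 + pKa2) / 2
pI = (2.5 + 8.78) / 2
pI = 5.64

5.64


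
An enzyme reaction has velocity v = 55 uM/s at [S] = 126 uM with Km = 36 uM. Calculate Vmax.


Vmax = v * (Km + [S]) / [S]
Vmax = 55 * (36 + 126) / 126
Vmax = 70.7143 uM/s

70.7143 uM/s


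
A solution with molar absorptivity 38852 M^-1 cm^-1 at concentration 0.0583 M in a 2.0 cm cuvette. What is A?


A = epsilon * c * l
A = 38852 * 0.0583 * 2.0
A = 4530.1432

4530.1432


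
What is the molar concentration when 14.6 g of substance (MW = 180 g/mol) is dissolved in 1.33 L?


C = (mass / MW) / volume
C = (14.6 / 180) / 1.33
C = 0.061 M

0.061 M


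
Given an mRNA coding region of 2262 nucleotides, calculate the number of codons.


codons = nucleotides / 3
codons = 2262 / 3 = 754

754


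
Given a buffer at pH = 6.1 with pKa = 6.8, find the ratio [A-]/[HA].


[A-]/[HA] = 10^(pH - pKa)
= 10^(6.1 - 6.8)
= 0.1995

0.1995


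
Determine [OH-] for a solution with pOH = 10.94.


[OH-] = 10^(-pOH)
[OH-] = 10^(-10.94)
[OH-] = 1.148e-11 M

1.148e-11 M


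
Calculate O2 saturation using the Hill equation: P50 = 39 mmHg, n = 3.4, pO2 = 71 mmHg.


Y = pO2^n / (P50^n + pO2^n)
Y = 71^3.4 / (39^3.4 + 71^3.4)
Y = 88.46%

88.46%


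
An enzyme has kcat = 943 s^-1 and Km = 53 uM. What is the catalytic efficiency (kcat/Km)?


Catalytic efficiency = kcat / Km
= 943 / 53
= 17.7925 uM^-1*s^-1

17.7925 uM^-1*s^-1


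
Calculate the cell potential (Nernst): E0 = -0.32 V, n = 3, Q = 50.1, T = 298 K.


E = E0 - (RT/nF) * ln(Q)
E = -0.32 - (8.314 * 298 / (3 * 96485)) * ln(50.1)
E = -0.3535 V

-0.3535 V


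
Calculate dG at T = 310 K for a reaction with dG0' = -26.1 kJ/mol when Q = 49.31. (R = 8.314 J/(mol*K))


dG = dG0' + RT * ln(Q) / 1000
dG = -26.1 + 8.314 * 310 * ln(49.31) / 1000
dG = -16.0532 kJ/mol

-16.0532 kJ/mol


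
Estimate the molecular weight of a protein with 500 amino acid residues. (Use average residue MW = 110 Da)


MW = n_residues * 110 Da
MW = 500 * 110
MW = 55000 Da

55000 Da


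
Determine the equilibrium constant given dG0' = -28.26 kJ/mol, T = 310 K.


Keq = exp(-dG0 * 1000 / (R * T))
Keq = exp(-(-28.26) * 1000 / (8.314 * 310))
Keq = 57802.8383

57802.8383


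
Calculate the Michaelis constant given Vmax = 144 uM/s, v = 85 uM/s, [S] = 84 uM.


Km = [S] * (Vmax - v) / v
Km = 84 * (144 - 85) / 85
Km = 58.3059 uM

58.3059 uM


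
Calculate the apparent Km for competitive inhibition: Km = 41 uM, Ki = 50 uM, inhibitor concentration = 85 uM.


Km_app = Km * (1 + [I]/Ki)
Km_app = 41 * (1 + 85/50)
Km_app = 110.7 uM

110.7 uM


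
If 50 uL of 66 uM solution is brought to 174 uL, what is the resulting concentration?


C2 = C1 * V1 / V2
C2 = 66 * 50 / 174
C2 = 18.9655 uM

18.9655 uM


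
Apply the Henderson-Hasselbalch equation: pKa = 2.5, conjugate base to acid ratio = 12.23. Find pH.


pH = pKa + log10([A-]/[HA])
pH = 2.5 + log10(12.23)
pH = 3.5874

3.5874


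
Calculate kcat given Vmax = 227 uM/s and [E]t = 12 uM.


kcat = Vmax / [E]t
kcat = 227 / 12
kcat = 18.9167 s^-1

18.9167 s^-1


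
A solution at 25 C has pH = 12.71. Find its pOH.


pOH = 14 - pH
pOH = 14 - 12.71
pOH = 1.29

1.29


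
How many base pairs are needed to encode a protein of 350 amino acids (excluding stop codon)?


Each amino acid = 1 codon = 3 bp
bp = 350 * 3 = 1050 bp

1050 bp


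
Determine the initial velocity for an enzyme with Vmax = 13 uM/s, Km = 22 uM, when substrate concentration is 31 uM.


v = Vmax * [S] / (Km + [S])
v = 13 * 31 / (22 + 31)
v = 7.6038 uM/s

7.6038 uM/s


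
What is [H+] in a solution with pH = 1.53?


[H+] = 10^(-pH)
[H+] = 10^(-1.53)
[H+] = 0.0295 M

0.0295 M


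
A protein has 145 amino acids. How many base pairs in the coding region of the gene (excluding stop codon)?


Each amino acid = 1 codon = 3 bp
bp = 145 * 3 = 435 bp

435 bp


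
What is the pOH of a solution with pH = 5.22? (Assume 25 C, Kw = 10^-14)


pOH = 14 - pH
pOH = 14 - 5.22
pOH = 8.78

8.78


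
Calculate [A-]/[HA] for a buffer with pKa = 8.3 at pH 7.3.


[A-]/[HA] = 10^(pH - pKa)
= 10^(7.3 - 8.3)
= 0.1

0.1


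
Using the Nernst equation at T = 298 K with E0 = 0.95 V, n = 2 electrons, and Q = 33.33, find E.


E = E0 - (RT/nF) * ln(Q)
E = 0.95 - (8.314 * 298 / (2 * 96485)) * ln(33.33)
E = 0.905 V

0.905 V


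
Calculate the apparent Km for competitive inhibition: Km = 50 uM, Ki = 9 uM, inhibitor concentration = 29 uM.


Km_app = Km * (1 + [I]/Ki)
Km_app = 50 * (1 + 29/9)
Km_app = 211.1111 uM

211.1111 uM


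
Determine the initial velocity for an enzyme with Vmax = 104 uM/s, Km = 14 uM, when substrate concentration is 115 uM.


v = Vmax * [S] / (Km + [S])
v = 104 * 115 / (14 + 115)
v = 92.7132 uM/s

92.7132 uM/s


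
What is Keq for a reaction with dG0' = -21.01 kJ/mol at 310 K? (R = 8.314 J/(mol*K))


Keq = exp(-dG0 * 1000 / (R * T))
Keq = exp(-(-21.01) * 1000 / (8.314 * 310))
Keq = 3469.6723

3469.6723


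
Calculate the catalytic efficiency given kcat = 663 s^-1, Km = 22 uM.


Catalytic efficiency = kcat / Km
= 663 / 22
= 30.1364 uM^-1*s^-1

30.1364 uM^-1*s^-1


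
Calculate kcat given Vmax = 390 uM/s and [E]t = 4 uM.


kcat = Vmax / [E]t
kcat = 390 / 4
kcat = 97.5 s^-1

97.5 s^-1


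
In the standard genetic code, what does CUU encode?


Standard genetic code lookup.
Codon CUU -> Leu

Leu


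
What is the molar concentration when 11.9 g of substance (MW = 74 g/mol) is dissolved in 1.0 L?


C = (mass / MW) / volume
C = (11.9 / 74) / 1.0
C = 0.1608 M

0.1608 M


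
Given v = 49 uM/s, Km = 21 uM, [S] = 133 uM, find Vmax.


Vmax = v * (Km + [S]) / [S]
Vmax = 49 * (21 + 133) / 133
Vmax = 56.7368 uM/s

56.7368 uM/s


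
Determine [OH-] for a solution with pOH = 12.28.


[OH-] = 10^(-pOH)
[OH-] = 10^(-12.28)
[OH-] = 5.248e-13 M

5.248e-13 M
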